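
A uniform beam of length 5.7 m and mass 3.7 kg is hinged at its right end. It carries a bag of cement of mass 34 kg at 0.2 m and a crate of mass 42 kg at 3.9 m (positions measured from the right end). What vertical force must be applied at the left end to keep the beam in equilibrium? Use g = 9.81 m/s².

F ≈ 312 N

About the right end:
Beam weight: 3.7 × 9.81 = 36.3 N down at 2.85 m → arm 2.85 m, τ = 36.3 × 2.85 = 103.5 N·m counterclockwise.
Bag of cement: 34 × 9.81 = 333.5 N down at 0.2 m → arm 0.2 m, τ = 333.5 × 0.2 = 66.7 N·m counterclockwise.
Crate: 42 × 9.81 = 412 N down at 3.9 m → arm 3.9 m, τ = 412 × 3.9 = 1607 N·m counterclockwise.
Net moment of the loads = 1777 N·m counterclockwise.
The upward force F acts at the left end, arm 5.7 m, giving F × 5.7 clockwise.
Balancing moments: F × 5.7 = 1777, giving F = 1777 / 5.7 = 312 N.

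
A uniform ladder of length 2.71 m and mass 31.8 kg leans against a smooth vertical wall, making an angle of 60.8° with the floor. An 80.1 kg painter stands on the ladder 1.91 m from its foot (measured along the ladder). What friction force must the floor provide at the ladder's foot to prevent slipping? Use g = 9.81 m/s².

f ≈ 397 N

Choose the foot of the ladder as the axis so the floor normal and friction both act there and drop out.
Ladder weight 31.8×9.81 = 312 N acts at 1.355 m along the ladder; its horizontal arm is 1.355·cos60.8° = 0.661 m → τ = 206.2 N·m clockwise.
Painter: 80.1×9.81 = 785.8 N at 1.91 m → arm 0.9318 m → τ = 732.2 N·m clockwise.
Wall normal N acts horizontally at the top; its moment arm is the height L sinθ = 2.71·sin60.8° = 2.366 m, counterclockwise.
Balancing moments: N × 2.366 = 938.4, giving N = 397 N.
ΣFx = 0: friction at the foot balances the wall's push, so f = N_wall = 397 N.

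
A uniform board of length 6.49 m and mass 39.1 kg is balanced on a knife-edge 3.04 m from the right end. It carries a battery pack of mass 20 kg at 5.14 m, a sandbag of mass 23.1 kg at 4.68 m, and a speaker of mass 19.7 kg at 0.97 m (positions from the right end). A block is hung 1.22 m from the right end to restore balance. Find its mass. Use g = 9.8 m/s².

m ≈ 25.9 kg

Take moments about the knife-edge (at 3.04 m from the right end).
Beam weight: 39.1 × 9.8 = 383.2 N down at 3.245 m → arm 0.205 m, τ = 383.2 × 0.205 = 78.56 N·m counterclockwise.
Battery pack: 20 × 9.8 = 196 N down at 5.14 m → arm 2.1 m, τ = 196 × 2.1 = 411.6 N·m counterclockwise.
Sandbag: 23.1 × 9.8 = 226.4 N down at 4.68 m → arm 1.64 m, τ = 226.4 × 1.64 = 371.3 N·m counterclockwise.
Speaker: 19.7 × 9.8 = 193.1 N down at 0.97 m → arm 2.07 m, τ = 193.1 × 2.07 = 399.7 N·m clockwise.
Net moment of known loads = 461.8 N·m counterclockwise.
An unknown mass m at 1.22 m has arm 1.82 m; its moment is m·g·1.82 clockwise.
Στ = 0 ⇒ m × 9.8 × 1.82 = 461.8 ⇒ m = 461.8 / (9.8 × 1.82) = 25.9 kg.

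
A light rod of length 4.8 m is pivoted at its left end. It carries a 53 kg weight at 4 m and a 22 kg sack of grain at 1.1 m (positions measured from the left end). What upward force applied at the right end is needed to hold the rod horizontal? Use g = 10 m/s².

About the left end:
Weight: 53 × 10 = 530 N down at 4 m → arm 4 m, τ = 530 × 4 = 2120 N·m clockwise.
Sack of grain: 22 × 10 = 220 N down at 1.1 m → arm 1.1 m, τ = 220 × 1.1 = 242 N·m clockwise.
Net moment of the loads = 2362 N·m clockwise.
The upward force F acts at the right end, arm 4.8 m, giving F × 4.8 counterclockwise.
Balancing moments: F × 4.8 = 2362, giving F = 2362 / 4.8 = 492 N.

F ≈ 492 N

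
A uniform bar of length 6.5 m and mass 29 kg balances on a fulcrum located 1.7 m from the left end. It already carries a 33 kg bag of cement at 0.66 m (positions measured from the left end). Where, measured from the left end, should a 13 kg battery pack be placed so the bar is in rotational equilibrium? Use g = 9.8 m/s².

x ≈ 0.882 m from the left end

Taking torques about the fulcrum (at 1.7 m from the left end):
Beam weight: 29 × 9.8 = 284.2 N down at 3.25 m → arm 1.55 m, τ = 284.2 × 1.55 = 440.5 N·m clockwise.
Bag of cement: 33 × 9.8 = 323.4 N down at 0.66 m → arm 1.04 m, τ = 323.4 × 1.04 = 336.3 N·m counterclockwise.
Net moment of existing loads = 104.2 N·m clockwise.
The battery pack weighs 13 × 9.8 = 127.4 N and must supply an equal counterclockwise moment, so its lever arm about the fulcrum is 104.2 / 127.4 = 0.818 m.
That puts it at 1.7 − 0.818 = 0.882 m from the left end.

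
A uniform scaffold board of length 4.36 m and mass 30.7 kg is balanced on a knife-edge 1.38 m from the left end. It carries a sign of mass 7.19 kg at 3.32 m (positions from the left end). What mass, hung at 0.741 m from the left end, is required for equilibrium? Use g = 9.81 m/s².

Sum moments about the knife-edge (at 1.38 m from the left end) (the support reaction has zero arm there).
Beam weight: 30.7 × 9.81 = 301.2 N down at 2.18 m → arm 0.8 m, τ = 301.2 × 0.8 = 241 N·m clockwise.
Sign: 7.19 × 9.81 = 70.53 N down at 3.32 m → arm 1.94 m, τ = 70.53 × 1.94 = 136.8 N·m clockwise.
Net moment of known loads = 377.8 N·m clockwise.
An unknown mass m at 0.741 m has arm 0.639 m; its moment is m·g·0.639 counterclockwise.
For rotational equilibrium, m × 9.81 × 0.639 = 377.8, so m = 377.8 / (9.81 × 0.639) = 60.3 kg.

m ≈ 60.3 kg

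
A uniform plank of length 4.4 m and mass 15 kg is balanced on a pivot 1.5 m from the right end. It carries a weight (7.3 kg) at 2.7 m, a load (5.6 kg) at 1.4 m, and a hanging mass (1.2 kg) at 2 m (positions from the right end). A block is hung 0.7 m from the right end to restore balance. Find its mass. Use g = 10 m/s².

m ≈ 24.1 kg

About the pivot (at 1.5 m from the right end):
Beam weight: 15 × 10 = 150 N down at 2.2 m → arm 0.7 m, τ = 150 × 0.7 = 105 N·m counterclockwise.
Weight: 7.3 × 10 = 73 N down at 2.7 m → arm 1.2 m, τ = 73 × 1.2 = 87.6 N·m counterclockwise.
Load: 5.6 × 10 = 56 N down at 1.4 m → arm 0.1 m, τ = 56 × 0.1 = 5.6 N·m clockwise.
Hanging mass: 1.2 × 10 = 12 N down at 2 m → arm 0.5 m, τ = 12 × 0.5 = 6 N·m counterclockwise.
Net moment of known loads = 193 N·m counterclockwise.
An unknown mass m at 0.7 m has arm 0.8 m; its moment is m·g·0.8 clockwise.
For rotational equilibrium, m × 10 × 0.8 = 193, so m = 193 / (10 × 0.8) = 24.1 kg.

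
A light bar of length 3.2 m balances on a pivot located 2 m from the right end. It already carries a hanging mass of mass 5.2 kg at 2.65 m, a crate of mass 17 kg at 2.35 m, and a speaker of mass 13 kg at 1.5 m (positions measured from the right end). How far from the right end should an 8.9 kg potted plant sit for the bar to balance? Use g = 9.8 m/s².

x ≈ 1.68 m from the right end

Take moments about the pivot (at 2 m from the right end).
Hanging mass: 5.2 × 9.8 = 50.96 N down at 2.65 m → arm 0.65 m, τ = 50.96 × 0.65 = 33.12 N·m counterclockwise.
Crate: 17 × 9.8 = 166.6 N down at 2.35 m → arm 0.35 m, τ = 166.6 × 0.35 = 58.31 N·m counterclockwise.
Speaker: 13 × 9.8 = 127.4 N down at 1.5 m → arm 0.5 m, τ = 127.4 × 0.5 = 63.7 N·m clockwise.
Net moment of existing loads = 27.73 N·m counterclockwise.
The potted plant weighs 8.9 × 9.8 = 87.22 N and must supply an equal clockwise moment, so its lever arm about the pivot is 27.73 / 87.22 = 0.318 m.
That puts it at 2 − 0.318 = 1.68 m from the right end.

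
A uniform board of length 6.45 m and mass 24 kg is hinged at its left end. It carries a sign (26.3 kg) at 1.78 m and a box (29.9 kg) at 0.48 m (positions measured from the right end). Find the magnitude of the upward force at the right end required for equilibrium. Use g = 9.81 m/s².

F ≈ 576 N

Take moments about the left end.
Beam weight: 24 × 9.81 = 235.4 N down at 3.225 m → arm 3.225 m, τ = 235.4 × 3.225 = 759.2 N·m clockwise.
Sign: 26.3 × 9.81 = 258 N down at 1.78 m → arm 4.67 m, τ = 258 × 4.67 = 1205 N·m clockwise.
Box: 29.9 × 9.81 = 293.3 N down at 0.48 m → arm 5.97 m, τ = 293.3 × 5.97 = 1751 N·m clockwise.
Net moment of the loads = 3715 N·m clockwise.
The upward force F acts at the right end, arm 6.45 m, giving F × 6.45 counterclockwise.
Στ = 0 ⇒ F × 6.45 = 3715 ⇒ F = 3715 / 6.45 = 576 N.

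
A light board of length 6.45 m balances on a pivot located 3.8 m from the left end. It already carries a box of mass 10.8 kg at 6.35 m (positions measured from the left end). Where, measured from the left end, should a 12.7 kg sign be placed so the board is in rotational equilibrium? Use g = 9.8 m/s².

Sum moments about the pivot (at 3.8 m from the left end) (the support reaction has zero arm there).
Box: 10.8 × 9.8 = 105.8 N down at 6.35 m → arm 2.55 m, τ = 105.8 × 2.55 = 269.8 N·m clockwise.
Net moment of existing loads = 269.8 N·m clockwise.
The sign weighs 12.7 × 9.8 = 124.5 N and must supply an equal counterclockwise moment, so its lever arm about the pivot is 269.8 / 124.5 = 2.17 m.
That puts it at 3.8 − 2.17 = 1.63 m from the left end.

x ≈ 1.63 m from the left end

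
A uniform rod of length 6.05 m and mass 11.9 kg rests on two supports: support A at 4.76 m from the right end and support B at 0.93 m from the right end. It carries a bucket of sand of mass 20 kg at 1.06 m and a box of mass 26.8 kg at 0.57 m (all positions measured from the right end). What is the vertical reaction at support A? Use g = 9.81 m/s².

Take moments about support B.
Beam weight: 11.9 × 9.81 = 116.7 N down at 3.025 m → arm 2.095 m, τ = 116.7 × 2.095 = 244.5 N·m counterclockwise.
Bucket of sand: 20 × 9.81 = 196.2 N down at 1.06 m → arm 0.13 m, τ = 196.2 × 0.13 = 25.51 N·m counterclockwise.
Box: 26.8 × 9.81 = 262.9 N down at 0.57 m → arm 0.36 m, τ = 262.9 × 0.36 = 94.64 N·m clockwise.
Net load moment about support B = 175.4 N·m counterclockwise.
Reaction R at support A is upward at 4.76 m, arm 3.83 m → moment R × 3.83 clockwise.
Στ = 0 ⇒ R × 3.83 = 175.4 ⇒ R = 45.8 N.

R_A ≈ 45.8 N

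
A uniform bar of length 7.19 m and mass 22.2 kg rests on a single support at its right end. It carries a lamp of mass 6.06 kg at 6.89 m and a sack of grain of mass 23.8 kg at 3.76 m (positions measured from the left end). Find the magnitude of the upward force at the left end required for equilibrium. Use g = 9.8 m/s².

Choose the right end as the axis so the unknown pivot reaction has zero arm there.
Beam weight: 22.2 × 9.8 = 217.6 N down at 3.595 m → arm 3.595 m, τ = 217.6 × 3.595 = 782.3 N·m counterclockwise.
Lamp: 6.06 × 9.8 = 59.39 N down at 6.89 m → arm 0.3 m, τ = 59.39 × 0.3 = 17.82 N·m counterclockwise.
Sack of grain: 23.8 × 9.8 = 233.2 N down at 3.76 m → arm 3.43 m, τ = 233.2 × 3.43 = 799.9 N·m counterclockwise.
Net moment of the loads = 1600 N·m counterclockwise.
The upward force F acts at the left end, arm 7.19 m, giving F × 7.19 clockwise.
For rotational equilibrium, F × 7.19 = 1600, so F = 1600 / 7.19 = 223 N.

F ≈ 223 N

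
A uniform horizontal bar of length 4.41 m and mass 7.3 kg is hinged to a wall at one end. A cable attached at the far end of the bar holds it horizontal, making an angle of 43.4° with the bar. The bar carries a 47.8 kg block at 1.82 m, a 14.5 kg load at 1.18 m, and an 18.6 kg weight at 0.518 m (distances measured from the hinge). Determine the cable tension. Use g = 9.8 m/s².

Taking torques about the hinge:
Beam weight: 7.3 × 9.8 = 71.54 N down at 2.205 m → arm 2.205 m, τ = 71.54 × 2.205 = 157.7 N·m clockwise.
Block: 47.8 × 9.8 = 468.4 N down at 1.82 m → arm 1.82 m, τ = 468.4 × 1.82 = 852.5 N·m clockwise.
Load: 14.5 × 9.8 = 142.1 N down at 1.18 m → arm 1.18 m, τ = 142.1 × 1.18 = 167.7 N·m clockwise.
Weight: 18.6 × 9.8 = 182.3 N down at 0.518 m → arm 0.518 m, τ = 182.3 × 0.518 = 94.43 N·m clockwise.
Total clockwise load moment = 1272 N·m.
The cable tension T acts at 4.41 m; only its component perpendicular to the bar, T sinθ, produces torque. sin 43.4° = 0.6871.
Balancing moments: T × 4.41 × 0.6871 = 1272, giving T = 1272 / 3.03 = 420 N.

T ≈ 420 N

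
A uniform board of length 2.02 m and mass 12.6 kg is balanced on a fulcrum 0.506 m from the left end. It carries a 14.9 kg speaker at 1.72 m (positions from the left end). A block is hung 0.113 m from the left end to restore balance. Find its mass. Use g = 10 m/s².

Taking torques about the fulcrum (at 0.506 m from the left end):
Beam weight: 12.6 × 10 = 126 N down at 1.01 m → arm 0.504 m, τ = 126 × 0.504 = 63.5 N·m clockwise.
Speaker: 14.9 × 10 = 149 N down at 1.72 m → arm 1.214 m, τ = 149 × 1.214 = 180.9 N·m clockwise.
Net moment of known loads = 244.4 N·m clockwise.
An unknown mass m at 0.113 m has arm 0.393 m; its moment is m·g·0.393 counterclockwise.
For rotational equilibrium, m × 10 × 0.393 = 244.4, so m = 244.4 / (10 × 0.393) = 62.2 kg.

m ≈ 62.2 kg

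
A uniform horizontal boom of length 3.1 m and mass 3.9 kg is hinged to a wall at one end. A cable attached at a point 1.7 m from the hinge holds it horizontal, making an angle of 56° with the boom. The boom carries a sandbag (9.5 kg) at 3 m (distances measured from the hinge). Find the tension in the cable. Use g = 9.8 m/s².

T ≈ 240 N

About the hinge:
Beam weight: 3.9 × 9.8 = 38.22 N down at 1.55 m → arm 1.55 m, τ = 38.22 × 1.55 = 59.24 N·m clockwise.
Sandbag: 9.5 × 9.8 = 93.1 N down at 3 m → arm 3 m, τ = 93.1 × 3 = 279.3 N·m clockwise.
Total clockwise load moment = 338.5 N·m.
The cable tension T acts at 1.7 m; only its component perpendicular to the boom, T sinθ, produces torque. sin 56° = 0.829.
Setting net torque to zero: T × 1.7 × 0.829 = 338.5 → T = 338.5 / 1.409 = 240 N.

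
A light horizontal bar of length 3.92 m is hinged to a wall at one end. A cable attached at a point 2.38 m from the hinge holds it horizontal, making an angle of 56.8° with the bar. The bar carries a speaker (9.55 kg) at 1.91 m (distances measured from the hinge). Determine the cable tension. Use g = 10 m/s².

T ≈ 91.6 N

Sum moments about the hinge (the unknown hinge reaction has zero arm there).
Speaker: 9.55 × 10 = 95.5 N down at 1.91 m → arm 1.91 m, τ = 95.5 × 1.91 = 182.4 N·m clockwise.
Total clockwise load moment = 182.4 N·m.
The cable tension T acts at 2.38 m; only its component perpendicular to the bar, T sinθ, produces torque. sin 56.8° = 0.8368.
Στ = 0 ⇒ T × 2.38 × 0.8368 = 182.4 ⇒ T = 182.4 / 1.992 = 91.6 N.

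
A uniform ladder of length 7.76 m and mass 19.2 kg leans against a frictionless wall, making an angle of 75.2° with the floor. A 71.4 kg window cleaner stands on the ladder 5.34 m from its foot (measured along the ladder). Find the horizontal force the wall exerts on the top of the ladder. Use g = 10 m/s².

Taking torques about the foot of the ladder:
Ladder weight 19.2×10 = 192 N acts at 3.88 m along the ladder; its horizontal arm is 3.88·cos75.2° = 0.9911 m → τ = 190.3 N·m clockwise.
Window cleaner: 71.4×10 = 714 N at 5.34 m → arm 1.364 m → τ = 973.9 N·m clockwise.
Wall normal N acts horizontally at the top; its moment arm is the height L sinθ = 7.76·sin75.2° = 7.503 m, counterclockwise.
For rotational equilibrium, N × 7.503 = 1164, so N = 155 N.

N_wall ≈ 155 N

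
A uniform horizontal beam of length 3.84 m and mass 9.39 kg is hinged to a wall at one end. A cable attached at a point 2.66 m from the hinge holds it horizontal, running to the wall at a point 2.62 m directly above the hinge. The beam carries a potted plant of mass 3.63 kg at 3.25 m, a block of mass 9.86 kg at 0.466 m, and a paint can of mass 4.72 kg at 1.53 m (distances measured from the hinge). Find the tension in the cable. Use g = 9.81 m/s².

About the hinge:
Beam weight: 9.39 × 9.81 = 92.12 N down at 1.92 m → arm 1.92 m, τ = 92.12 × 1.92 = 176.9 N·m clockwise.
Potted plant: 3.63 × 9.81 = 35.61 N down at 3.25 m → arm 3.25 m, τ = 35.61 × 3.25 = 115.7 N·m clockwise.
Block: 9.86 × 9.81 = 96.73 N down at 0.466 m → arm 0.466 m, τ = 96.73 × 0.466 = 45.08 N·m clockwise.
Paint can: 4.72 × 9.81 = 46.3 N down at 1.53 m → arm 1.53 m, τ = 46.3 × 1.53 = 70.84 N·m clockwise.
Total clockwise load moment = 408.5 N·m.
The cable tension T acts at 2.66 m; only its component perpendicular to the beam, T sinθ, produces torque. sinθ = h/√(h²+d²) = 2.62/√(2.62²+2.66²) = 0.7017.
Balancing moments: T × 2.66 × 0.7017 = 408.5, giving T = 408.5 / 1.867 = 219 N.

T ≈ 219 N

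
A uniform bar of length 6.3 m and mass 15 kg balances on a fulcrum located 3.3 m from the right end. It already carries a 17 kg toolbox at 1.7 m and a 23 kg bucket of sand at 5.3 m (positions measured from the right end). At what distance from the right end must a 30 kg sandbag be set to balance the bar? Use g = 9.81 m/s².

x ≈ 2.75 m from the right end

About the fulcrum (at 3.3 m from the right end):
Beam weight: 15 × 9.81 = 147.2 N down at 3.15 m → arm 0.15 m, τ = 147.2 × 0.15 = 22.08 N·m clockwise.
Toolbox: 17 × 9.81 = 166.8 N down at 1.7 m → arm 1.6 m, τ = 166.8 × 1.6 = 266.9 N·m clockwise.
Bucket of sand: 23 × 9.81 = 225.6 N down at 5.3 m → arm 2 m, τ = 225.6 × 2 = 451.2 N·m counterclockwise.
Net moment of existing loads = 162.2 N·m counterclockwise.
The sandbag weighs 30 × 9.81 = 294.3 N and must supply an equal clockwise moment, so its lever arm about the fulcrum is 162.2 / 294.3 = 0.551 m.
That puts it at 3.3 − 0.551 = 2.75 m from the right end.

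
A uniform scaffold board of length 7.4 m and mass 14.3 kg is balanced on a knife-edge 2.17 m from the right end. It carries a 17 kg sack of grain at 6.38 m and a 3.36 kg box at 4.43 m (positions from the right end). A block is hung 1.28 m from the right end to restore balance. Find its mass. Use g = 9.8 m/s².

m ≈ 114 kg

Sum moments about the knife-edge (at 2.17 m from the right end) (the support reaction has zero arm there).
Beam weight: 14.3 × 9.8 = 140.1 N down at 3.7 m → arm 1.53 m, τ = 140.1 × 1.53 = 214.4 N·m counterclockwise.
Sack of grain: 17 × 9.8 = 166.6 N down at 6.38 m → arm 4.21 m, τ = 166.6 × 4.21 = 701.4 N·m counterclockwise.
Box: 3.36 × 9.8 = 32.93 N down at 4.43 m → arm 2.26 m, τ = 32.93 × 2.26 = 74.42 N·m counterclockwise.
Net moment of known loads = 990.2 N·m counterclockwise.
An unknown mass m at 1.28 m has arm 0.89 m; its moment is m·g·0.89 clockwise.
For rotational equilibrium, m × 9.8 × 0.89 = 990.2, so m = 990.2 / (9.8 × 0.89) = 114 kg.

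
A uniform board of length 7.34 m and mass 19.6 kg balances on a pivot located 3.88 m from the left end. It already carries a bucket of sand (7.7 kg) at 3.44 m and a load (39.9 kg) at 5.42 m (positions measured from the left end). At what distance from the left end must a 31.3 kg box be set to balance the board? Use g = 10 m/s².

Taking torques about the pivot (at 3.88 m from the left end):
Beam weight: 19.6 × 10 = 196 N down at 3.67 m → arm 0.21 m, τ = 196 × 0.21 = 41.16 N·m counterclockwise.
Bucket of sand: 7.7 × 10 = 77 N down at 3.44 m → arm 0.44 m, τ = 77 × 0.44 = 33.88 N·m counterclockwise.
Load: 39.9 × 10 = 399 N down at 5.42 m → arm 1.54 m, τ = 399 × 1.54 = 614.5 N·m clockwise.
Net moment of existing loads = 539.5 N·m clockwise.
The box weighs 31.3 × 10 = 313 N and must supply an equal counterclockwise moment, so its lever arm about the pivot is 539.5 / 313 = 1.72 m.
That puts it at 3.88 − 1.72 = 2.16 m from the left end.

x ≈ 2.16 m from the left end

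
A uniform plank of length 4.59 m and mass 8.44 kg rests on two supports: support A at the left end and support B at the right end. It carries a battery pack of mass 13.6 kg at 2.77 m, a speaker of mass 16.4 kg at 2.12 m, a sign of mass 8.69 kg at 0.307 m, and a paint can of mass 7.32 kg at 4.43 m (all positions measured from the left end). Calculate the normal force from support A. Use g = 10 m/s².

Sum moments about support B (its reaction then has zero moment arm).
Beam weight: 8.44 × 10 = 84.4 N down at 2.295 m → arm 2.295 m, τ = 84.4 × 2.295 = 193.7 N·m counterclockwise.
Battery pack: 13.6 × 10 = 136 N down at 2.77 m → arm 1.82 m, τ = 136 × 1.82 = 247.5 N·m counterclockwise.
Speaker: 16.4 × 10 = 164 N down at 2.12 m → arm 2.47 m, τ = 164 × 2.47 = 405.1 N·m counterclockwise.
Sign: 8.69 × 10 = 86.9 N down at 0.307 m → arm 4.283 m, τ = 86.9 × 4.283 = 372.2 N·m counterclockwise.
Paint can: 7.32 × 10 = 73.2 N down at 4.43 m → arm 0.16 m, τ = 73.2 × 0.16 = 11.71 N·m counterclockwise.
Net load moment about support B = 1230 N·m counterclockwise.
Reaction R at support A is upward at 0 m, arm 4.59 m → moment R × 4.59 clockwise.
Balancing moments: R × 4.59 = 1230, giving R = 268 N.

R_A ≈ 268 N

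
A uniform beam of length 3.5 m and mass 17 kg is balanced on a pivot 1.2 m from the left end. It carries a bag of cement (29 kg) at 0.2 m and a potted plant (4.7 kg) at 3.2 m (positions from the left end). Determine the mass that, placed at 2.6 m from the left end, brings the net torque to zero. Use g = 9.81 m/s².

m ≈ 7.32 kg

Taking torques about the pivot (at 1.2 m from the left end):
Beam weight: 17 × 9.81 = 166.8 N down at 1.75 m → arm 0.55 m, τ = 166.8 × 0.55 = 91.74 N·m clockwise.
Bag of cement: 29 × 9.81 = 284.5 N down at 0.2 m → arm 1 m, τ = 284.5 × 1 = 284.5 N·m counterclockwise.
Potted plant: 4.7 × 9.81 = 46.11 N down at 3.2 m → arm 2 m, τ = 46.11 × 2 = 92.22 N·m clockwise.
Net moment of known loads = 100.5 N·m counterclockwise.
An unknown mass m at 2.6 m has arm 1.4 m; its moment is m·g·1.4 clockwise.
Balancing moments: m × 9.81 × 1.4 = 100.5, giving m = 100.5 / (9.81 × 1.4) = 7.32 kg.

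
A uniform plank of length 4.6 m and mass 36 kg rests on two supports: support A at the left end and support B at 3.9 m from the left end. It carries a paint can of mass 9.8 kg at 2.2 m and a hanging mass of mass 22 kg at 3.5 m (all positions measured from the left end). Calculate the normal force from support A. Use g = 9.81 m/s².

R_A ≈ 209 N

About support B:
Beam weight: 36 × 9.81 = 353.2 N down at 2.3 m → arm 1.6 m, τ = 353.2 × 1.6 = 565.1 N·m counterclockwise.
Paint can: 9.8 × 9.81 = 96.14 N down at 2.2 m → arm 1.7 m, τ = 96.14 × 1.7 = 163.4 N·m counterclockwise.
Hanging mass: 22 × 9.81 = 215.8 N down at 3.5 m → arm 0.4 m, τ = 215.8 × 0.4 = 86.32 N·m counterclockwise.
Net load moment about support B = 814.8 N·m counterclockwise.
Reaction R at support A is upward at 0 m, arm 3.9 m → moment R × 3.9 clockwise.
For rotational equilibrium, R × 3.9 = 814.8, so R = 209 N.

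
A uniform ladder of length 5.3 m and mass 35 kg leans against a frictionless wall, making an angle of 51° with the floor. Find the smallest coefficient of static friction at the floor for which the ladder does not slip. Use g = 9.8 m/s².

μ_min ≈ 0.405

Take moments about the foot of the ladder.
Ladder weight 35×9.8 = 343 N acts at 2.65 m along the ladder; its horizontal arm is 2.65·cos51° = 1.668 m → τ = 572.1 N·m clockwise.
Wall normal N acts horizontally at the top; its moment arm is the height L sinθ = 5.3·sin51° = 4.119 m, counterclockwise.
Balancing moments: N × 4.119 = 572.1, giving N = 138.9 N.
ΣFx = 0 ⇒ f = N_wall = 138.9 N. ΣFy = 0 ⇒ N_floor = 343 N.
μ_min = f / N_floor = 138.9 / 343 = 0.405.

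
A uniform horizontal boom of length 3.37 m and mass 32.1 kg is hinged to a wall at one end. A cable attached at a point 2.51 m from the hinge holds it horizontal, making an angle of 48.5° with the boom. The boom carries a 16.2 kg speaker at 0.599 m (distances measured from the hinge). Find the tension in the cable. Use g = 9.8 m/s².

Sum moments about the hinge (the unknown hinge reaction has zero arm there).
Beam weight: 32.1 × 9.8 = 314.6 N down at 1.685 m → arm 1.685 m, τ = 314.6 × 1.685 = 530.1 N·m clockwise.
Speaker: 16.2 × 9.8 = 158.8 N down at 0.599 m → arm 0.599 m, τ = 158.8 × 0.599 = 95.12 N·m clockwise.
Total clockwise load moment = 625.2 N·m.
The cable tension T acts at 2.51 m; only its component perpendicular to the boom, T sinθ, produces torque. sin 48.5° = 0.749.
Setting net torque to zero: T × 2.51 × 0.749 = 625.2 → T = 625.2 / 1.88 = 333 N.

T ≈ 333 N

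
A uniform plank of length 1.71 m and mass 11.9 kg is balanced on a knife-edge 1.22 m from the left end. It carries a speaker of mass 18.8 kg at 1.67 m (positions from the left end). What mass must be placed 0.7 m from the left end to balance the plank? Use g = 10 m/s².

About the knife-edge (at 1.22 m from the left end):
Beam weight: 11.9 × 10 = 119 N down at 0.855 m → arm 0.365 m, τ = 119 × 0.365 = 43.44 N·m counterclockwise.
Speaker: 18.8 × 10 = 188 N down at 1.67 m → arm 0.45 m, τ = 188 × 0.45 = 84.6 N·m clockwise.
Net moment of known loads = 41.16 N·m clockwise.
An unknown mass m at 0.7 m has arm 0.52 m; its moment is m·g·0.52 counterclockwise.
Στ = 0 ⇒ m × 10 × 0.52 = 41.16 ⇒ m = 41.16 / (10 × 0.52) = 7.92 kg.

m ≈ 7.92 kg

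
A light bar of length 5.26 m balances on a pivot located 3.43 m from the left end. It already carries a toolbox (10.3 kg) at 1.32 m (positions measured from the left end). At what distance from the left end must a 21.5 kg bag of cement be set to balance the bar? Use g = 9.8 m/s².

x ≈ 4.44 m from the left end

Take moments about the pivot (at 3.43 m from the left end).
Toolbox: 10.3 × 9.8 = 100.9 N down at 1.32 m → arm 2.11 m, τ = 100.9 × 2.11 = 212.9 N·m counterclockwise.
Net moment of existing loads = 212.9 N·m counterclockwise.
The bag of cement weighs 21.5 × 9.8 = 210.7 N and must supply an equal clockwise moment, so its lever arm about the pivot is 212.9 / 210.7 = 1.01 m.
That puts it at 3.43 + 1.01 = 4.44 m from the left end.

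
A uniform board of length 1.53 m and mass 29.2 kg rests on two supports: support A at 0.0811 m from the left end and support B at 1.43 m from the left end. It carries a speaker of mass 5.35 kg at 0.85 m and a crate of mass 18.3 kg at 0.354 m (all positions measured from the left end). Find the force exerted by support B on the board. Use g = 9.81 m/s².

R_B ≈ 211 N

Choose support A as the axis so its reaction then has zero moment arm.
Beam weight: 29.2 × 9.81 = 286.5 N down at 0.765 m → arm 0.6839 m, τ = 286.5 × 0.6839 = 195.9 N·m clockwise.
Speaker: 5.35 × 9.81 = 52.48 N down at 0.85 m → arm 0.7689 m, τ = 52.48 × 0.7689 = 40.35 N·m clockwise.
Crate: 18.3 × 9.81 = 179.5 N down at 0.354 m → arm 0.2729 m, τ = 179.5 × 0.2729 = 48.99 N·m clockwise.
Net load moment about support A = 285.2 N·m clockwise.
Reaction R at support B is upward at 1.43 m, arm 1.349 m → moment R × 1.349 counterclockwise.
For rotational equilibrium, R × 1.349 = 285.2, so R = 211 N.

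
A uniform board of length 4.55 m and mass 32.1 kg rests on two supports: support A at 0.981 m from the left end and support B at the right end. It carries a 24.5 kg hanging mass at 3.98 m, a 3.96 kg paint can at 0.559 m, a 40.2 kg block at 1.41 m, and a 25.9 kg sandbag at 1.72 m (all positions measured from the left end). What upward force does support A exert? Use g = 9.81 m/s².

Choose support B as the axis so its reaction then has zero moment arm.
Beam weight: 32.1 × 9.81 = 314.9 N down at 2.275 m → arm 2.275 m, τ = 314.9 × 2.275 = 716.4 N·m counterclockwise.
Hanging mass: 24.5 × 9.81 = 240.3 N down at 3.98 m → arm 0.57 m, τ = 240.3 × 0.57 = 137 N·m counterclockwise.
Paint can: 3.96 × 9.81 = 38.85 N down at 0.559 m → arm 3.991 m, τ = 38.85 × 3.991 = 155.1 N·m counterclockwise.
Block: 40.2 × 9.81 = 394.4 N down at 1.41 m → arm 3.14 m, τ = 394.4 × 3.14 = 1238 N·m counterclockwise.
Sandbag: 25.9 × 9.81 = 254.1 N down at 1.72 m → arm 2.83 m, τ = 254.1 × 2.83 = 719.1 N·m counterclockwise.
Net load moment about support B = 2966 N·m counterclockwise.
Reaction R at support A is upward at 0.981 m, arm 3.569 m → moment R × 3.569 clockwise.
Στ = 0 ⇒ R × 3.569 = 2966 ⇒ R = 831 N.

R_A ≈ 831 N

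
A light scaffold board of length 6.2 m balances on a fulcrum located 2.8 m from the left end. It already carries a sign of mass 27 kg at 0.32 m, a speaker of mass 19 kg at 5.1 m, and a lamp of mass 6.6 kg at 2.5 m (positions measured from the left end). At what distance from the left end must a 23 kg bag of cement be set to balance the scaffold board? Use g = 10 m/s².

x ≈ 3.9 m from the left end

About the fulcrum (at 2.8 m from the left end):
Sign: 27 × 10 = 270 N down at 0.32 m → arm 2.48 m, τ = 270 × 2.48 = 669.6 N·m counterclockwise.
Speaker: 19 × 10 = 190 N down at 5.1 m → arm 2.3 m, τ = 190 × 2.3 = 437 N·m clockwise.
Lamp: 6.6 × 10 = 66 N down at 2.5 m → arm 0.3 m, τ = 66 × 0.3 = 19.8 N·m counterclockwise.
Net moment of existing loads = 252.4 N·m counterclockwise.
The bag of cement weighs 23 × 10 = 230 N and must supply an equal clockwise moment, so its lever arm about the fulcrum is 252.4 / 230 = 1.1 m.
That puts it at 2.8 + 1.1 = 3.9 m from the left end.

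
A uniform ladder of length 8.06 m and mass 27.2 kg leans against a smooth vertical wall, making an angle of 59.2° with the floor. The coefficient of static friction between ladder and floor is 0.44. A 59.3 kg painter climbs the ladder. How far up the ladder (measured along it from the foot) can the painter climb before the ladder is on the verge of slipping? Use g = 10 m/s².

Taking torques about the foot of the ladder:
Ladder weight 27.2×10 = 272 N acts at 4.03 m along the ladder; its horizontal arm is 4.03·cos59.2° = 2.064 m → τ = 561.4 N·m clockwise.
Painter weight 59.3×10 = 593 N at distance d → arm d·cos59.2° → τ = 593·d·0.512 clockwise.
Wall normal N at the top has arm L sinθ = 6.923 m counterclockwise, so Στ = 0 gives N·6.923 = 561.4 + 303.6·d.
ΣFy = 0 ⇒ N_floor = 865 N, so the maximum friction is μ_s·N_floor = 0.44×865 = 380.6 N. ΣFx = 0 ⇒ N_wall = f, so at the slipping point N = 380.6 N.
Substituting: 380.6×6.923 = 561.4 + 303.6·d ⇒ d = (2635 − 561.4) / 303.6 = 6.83 m.

d ≈ 6.83 m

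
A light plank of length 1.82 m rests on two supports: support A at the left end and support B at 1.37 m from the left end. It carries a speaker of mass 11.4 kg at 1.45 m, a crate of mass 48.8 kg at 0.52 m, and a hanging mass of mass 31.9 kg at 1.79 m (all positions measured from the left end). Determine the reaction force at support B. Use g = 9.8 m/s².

R_B ≈ 708 N

Sum moments about support A (its reaction then has zero moment arm).
Speaker: 11.4 × 9.8 = 111.7 N down at 1.45 m → arm 1.45 m, τ = 111.7 × 1.45 = 162 N·m clockwise.
Crate: 48.8 × 9.8 = 478.2 N down at 0.52 m → arm 0.52 m, τ = 478.2 × 0.52 = 248.7 N·m clockwise.
Hanging mass: 31.9 × 9.8 = 312.6 N down at 1.79 m → arm 1.79 m, τ = 312.6 × 1.79 = 559.6 N·m clockwise.
Net load moment about support A = 970.3 N·m clockwise.
Reaction R at support B is upward at 1.37 m, arm 1.37 m → moment R × 1.37 counterclockwise.
Balancing moments: R × 1.37 = 970.3, giving R = 708 N.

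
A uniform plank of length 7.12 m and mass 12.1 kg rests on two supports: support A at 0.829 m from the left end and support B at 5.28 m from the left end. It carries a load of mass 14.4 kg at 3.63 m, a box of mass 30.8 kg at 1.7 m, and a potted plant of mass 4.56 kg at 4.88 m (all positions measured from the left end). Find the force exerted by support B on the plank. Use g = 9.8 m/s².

Sum moments about support A (its reaction then has zero moment arm).
Beam weight: 12.1 × 9.8 = 118.6 N down at 3.56 m → arm 2.731 m, τ = 118.6 × 2.731 = 323.9 N·m clockwise.
Load: 14.4 × 9.8 = 141.1 N down at 3.63 m → arm 2.801 m, τ = 141.1 × 2.801 = 395.2 N·m clockwise.
Box: 30.8 × 9.8 = 301.8 N down at 1.7 m → arm 0.871 m, τ = 301.8 × 0.871 = 262.9 N·m clockwise.
Potted plant: 4.56 × 9.8 = 44.69 N down at 4.88 m → arm 4.051 m, τ = 44.69 × 4.051 = 181 N·m clockwise.
Net load moment about support A = 1163 N·m clockwise.
Reaction R at support B is upward at 5.28 m, arm 4.451 m → moment R × 4.451 counterclockwise.
Στ = 0 ⇒ R × 4.451 = 1163 ⇒ R = 261 N.

R_B ≈ 261 N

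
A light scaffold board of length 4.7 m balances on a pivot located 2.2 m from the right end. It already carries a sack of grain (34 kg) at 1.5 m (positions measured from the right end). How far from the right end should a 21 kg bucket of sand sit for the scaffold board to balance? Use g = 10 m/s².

Choose the pivot (at 2.2 m from the right end) as the axis so the support reaction has zero arm there.
Sack of grain: 34 × 10 = 340 N down at 1.5 m → arm 0.7 m, τ = 340 × 0.7 = 238 N·m clockwise.
Net moment of existing loads = 238 N·m clockwise.
The bucket of sand weighs 21 × 10 = 210 N and must supply an equal counterclockwise moment, so its lever arm about the pivot is 238 / 210 = 1.13 m.
That puts it at 2.2 + 1.13 = 3.33 m from the right end.

x ≈ 3.33 m from the right end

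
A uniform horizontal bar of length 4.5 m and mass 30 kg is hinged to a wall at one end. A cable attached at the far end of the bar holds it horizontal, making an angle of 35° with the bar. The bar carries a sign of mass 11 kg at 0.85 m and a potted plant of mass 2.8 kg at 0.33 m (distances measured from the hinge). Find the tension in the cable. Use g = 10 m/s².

Choose the hinge as the axis so the unknown hinge reaction has zero arm there.
Beam weight: 30 × 10 = 300 N down at 2.25 m → arm 2.25 m, τ = 300 × 2.25 = 675 N·m clockwise.
Sign: 11 × 10 = 110 N down at 0.85 m → arm 0.85 m, τ = 110 × 0.85 = 93.5 N·m clockwise.
Potted plant: 2.8 × 10 = 28 N down at 0.33 m → arm 0.33 m, τ = 28 × 0.33 = 9.24 N·m clockwise.
Total clockwise load moment = 777.7 N·m.
The cable tension T acts at 4.5 m; only its component perpendicular to the bar, T sinθ, produces torque. sin 35° = 0.5736.
Στ = 0 ⇒ T × 4.5 × 0.5736 = 777.7 ⇒ T = 777.7 / 2.581 = 301 N.

T ≈ 301 N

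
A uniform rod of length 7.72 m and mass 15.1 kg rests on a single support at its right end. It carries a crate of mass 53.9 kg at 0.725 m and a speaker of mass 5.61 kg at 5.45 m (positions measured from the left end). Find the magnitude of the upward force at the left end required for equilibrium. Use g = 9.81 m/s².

Choose the right end as the axis so the unknown pivot reaction has zero arm there.
Beam weight: 15.1 × 9.81 = 148.1 N down at 3.86 m → arm 3.86 m, τ = 148.1 × 3.86 = 571.7 N·m counterclockwise.
Crate: 53.9 × 9.81 = 528.8 N down at 0.725 m → arm 6.995 m, τ = 528.8 × 6.995 = 3699 N·m counterclockwise.
Speaker: 5.61 × 9.81 = 55.03 N down at 5.45 m → arm 2.27 m, τ = 55.03 × 2.27 = 124.9 N·m counterclockwise.
Net moment of the loads = 4396 N·m counterclockwise.
The upward force F acts at the left end, arm 7.72 m, giving F × 7.72 clockwise.
Balancing moments: F × 7.72 = 4396, giving F = 4396 / 7.72 = 569 N.

F ≈ 569 N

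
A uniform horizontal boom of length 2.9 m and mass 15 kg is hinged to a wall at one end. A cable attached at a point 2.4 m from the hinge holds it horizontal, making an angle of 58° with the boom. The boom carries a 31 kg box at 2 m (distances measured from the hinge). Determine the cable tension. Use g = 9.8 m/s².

Taking torques about the hinge:
Beam weight: 15 × 9.8 = 147 N down at 1.45 m → arm 1.45 m, τ = 147 × 1.45 = 213.2 N·m clockwise.
Box: 31 × 9.8 = 303.8 N down at 2 m → arm 2 m, τ = 303.8 × 2 = 607.6 N·m clockwise.
Total clockwise load moment = 820.8 N·m.
The cable tension T acts at 2.4 m; only its component perpendicular to the boom, T sinθ, produces torque. sin 58° = 0.848.
Στ = 0 ⇒ T × 2.4 × 0.848 = 820.8 ⇒ T = 820.8 / 2.035 = 403 N.

T ≈ 403 N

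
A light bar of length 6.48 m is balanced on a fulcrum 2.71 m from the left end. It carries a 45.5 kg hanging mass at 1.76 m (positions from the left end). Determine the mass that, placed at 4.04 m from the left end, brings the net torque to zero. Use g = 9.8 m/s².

m ≈ 32.5 kg

Taking torques about the fulcrum (at 2.71 m from the left end):
Hanging mass: 45.5 × 9.8 = 445.9 N down at 1.76 m → arm 0.95 m, τ = 445.9 × 0.95 = 423.6 N·m counterclockwise.
Net moment of known loads = 423.6 N·m counterclockwise.
An unknown mass m at 4.04 m has arm 1.33 m; its moment is m·g·1.33 clockwise.
Balancing moments: m × 9.8 × 1.33 = 423.6, giving m = 423.6 / (9.8 × 1.33) = 32.5 kg.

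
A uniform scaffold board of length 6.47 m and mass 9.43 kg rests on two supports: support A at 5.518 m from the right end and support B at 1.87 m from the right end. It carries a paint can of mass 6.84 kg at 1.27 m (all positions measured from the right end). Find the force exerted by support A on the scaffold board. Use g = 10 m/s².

R_A ≈ 24 N

Sum moments about support B (its reaction then has zero moment arm).
Beam weight: 9.43 × 10 = 94.3 N down at 3.235 m → arm 1.365 m, τ = 94.3 × 1.365 = 128.7 N·m counterclockwise.
Paint can: 6.84 × 10 = 68.4 N down at 1.27 m → arm 0.6 m, τ = 68.4 × 0.6 = 41.04 N·m clockwise.
Net load moment about support B = 87.66 N·m counterclockwise.
Reaction R at support A is upward at 5.518 m, arm 3.648 m → moment R × 3.648 clockwise.
Balancing moments: R × 3.648 = 87.66, giving R = 24 N.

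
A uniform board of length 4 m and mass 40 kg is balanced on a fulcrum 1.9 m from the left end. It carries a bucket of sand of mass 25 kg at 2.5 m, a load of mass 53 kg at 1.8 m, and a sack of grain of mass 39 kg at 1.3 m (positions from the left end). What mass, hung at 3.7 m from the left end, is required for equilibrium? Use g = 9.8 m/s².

m ≈ 5.39 kg

Choose the fulcrum (at 1.9 m from the left end) as the axis so the support reaction has zero arm there.
Beam weight: 40 × 9.8 = 392 N down at 2 m → arm 0.1 m, τ = 392 × 0.1 = 39.2 N·m clockwise.
Bucket of sand: 25 × 9.8 = 245 N down at 2.5 m → arm 0.6 m, τ = 245 × 0.6 = 147 N·m clockwise.
Load: 53 × 9.8 = 519.4 N down at 1.8 m → arm 0.1 m, τ = 519.4 × 0.1 = 51.94 N·m counterclockwise.
Sack of grain: 39 × 9.8 = 382.2 N down at 1.3 m → arm 0.6 m, τ = 382.2 × 0.6 = 229.3 N·m counterclockwise.
Net moment of known loads = 95.04 N·m counterclockwise.
An unknown mass m at 3.7 m has arm 1.8 m; its moment is m·g·1.8 clockwise.
Στ = 0 ⇒ m × 9.8 × 1.8 = 95.04 ⇒ m = 95.04 / (9.8 × 1.8) = 5.39 kg.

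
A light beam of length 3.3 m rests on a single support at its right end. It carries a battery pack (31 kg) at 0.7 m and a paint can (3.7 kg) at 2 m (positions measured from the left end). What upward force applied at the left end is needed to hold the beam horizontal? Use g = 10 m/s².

Taking torques about the right end:
Battery pack: 31 × 10 = 310 N down at 0.7 m → arm 2.6 m, τ = 310 × 2.6 = 806 N·m counterclockwise.
Paint can: 3.7 × 10 = 37 N down at 2 m → arm 1.3 m, τ = 37 × 1.3 = 48.1 N·m counterclockwise.
Net moment of the loads = 854.1 N·m counterclockwise.
The upward force F acts at the left end, arm 3.3 m, giving F × 3.3 clockwise.
For rotational equilibrium, F × 3.3 = 854.1, so F = 854.1 / 3.3 = 259 N.

F ≈ 259 N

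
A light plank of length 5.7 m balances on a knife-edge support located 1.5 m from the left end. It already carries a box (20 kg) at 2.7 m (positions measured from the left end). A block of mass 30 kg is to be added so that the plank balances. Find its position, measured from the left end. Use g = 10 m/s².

Choose the knife-edge support (at 1.5 m from the left end) as the axis so the support reaction has zero arm there.
Box: 20 × 10 = 200 N down at 2.7 m → arm 1.2 m, τ = 200 × 1.2 = 240 N·m clockwise.
Net moment of existing loads = 240 N·m clockwise.
The block weighs 30 × 10 = 300 N and must supply an equal counterclockwise moment, so its lever arm about the knife-edge support is 240 / 300 = 0.8 m.
That puts it at 1.5 − 0.8 = 0.7 m from the left end.

x ≈ 0.7 m from the left end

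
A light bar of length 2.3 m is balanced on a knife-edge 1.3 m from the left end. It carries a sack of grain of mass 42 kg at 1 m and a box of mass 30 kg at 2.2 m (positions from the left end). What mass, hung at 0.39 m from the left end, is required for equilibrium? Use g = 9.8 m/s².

m ≈ 15.8 kg

Choose the knife-edge (at 1.3 m from the left end) as the axis so the support reaction has zero arm there.
Sack of grain: 42 × 9.8 = 411.6 N down at 1 m → arm 0.3 m, τ = 411.6 × 0.3 = 123.5 N·m counterclockwise.
Box: 30 × 9.8 = 294 N down at 2.2 m → arm 0.9 m, τ = 294 × 0.9 = 264.6 N·m clockwise.
Net moment of known loads = 141.1 N·m clockwise.
An unknown mass m at 0.39 m has arm 0.91 m; its moment is m·g·0.91 counterclockwise.
Setting net torque to zero: m × 9.8 × 0.91 = 141.1 → m = 141.1 / (9.8 × 0.91) = 15.8 kg.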